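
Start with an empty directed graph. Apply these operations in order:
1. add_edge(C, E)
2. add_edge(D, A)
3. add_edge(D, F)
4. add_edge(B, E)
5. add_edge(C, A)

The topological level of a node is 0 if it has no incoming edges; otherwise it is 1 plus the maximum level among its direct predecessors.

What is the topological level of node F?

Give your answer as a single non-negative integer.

Op 1: add_edge(C, E). Edges now: 1
Op 2: add_edge(D, A). Edges now: 2
Op 3: add_edge(D, F). Edges now: 3
Op 4: add_edge(B, E). Edges now: 4
Op 5: add_edge(C, A). Edges now: 5
Compute levels (Kahn BFS):
  sources (in-degree 0): B, C, D
  process B: level=0
    B->E: in-degree(E)=1, level(E)>=1
  process C: level=0
    C->A: in-degree(A)=1, level(A)>=1
    C->E: in-degree(E)=0, level(E)=1, enqueue
  process D: level=0
    D->A: in-degree(A)=0, level(A)=1, enqueue
    D->F: in-degree(F)=0, level(F)=1, enqueue
  process E: level=1
  process A: level=1
  process F: level=1
All levels: A:1, B:0, C:0, D:0, E:1, F:1
level(F) = 1

Answer: 1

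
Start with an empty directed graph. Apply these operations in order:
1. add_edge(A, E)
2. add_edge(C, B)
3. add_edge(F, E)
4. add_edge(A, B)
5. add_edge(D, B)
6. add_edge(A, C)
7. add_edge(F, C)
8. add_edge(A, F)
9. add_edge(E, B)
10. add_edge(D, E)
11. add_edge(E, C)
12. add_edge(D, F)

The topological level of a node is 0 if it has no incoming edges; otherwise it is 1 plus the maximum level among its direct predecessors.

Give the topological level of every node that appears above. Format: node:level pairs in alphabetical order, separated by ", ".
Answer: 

Op 1: add_edge(A, E). Edges now: 1
Op 2: add_edge(C, B). Edges now: 2
Op 3: add_edge(F, E). Edges now: 3
Op 4: add_edge(A, B). Edges now: 4
Op 5: add_edge(D, B). Edges now: 5
Op 6: add_edge(A, C). Edges now: 6
Op 7: add_edge(F, C). Edges now: 7
Op 8: add_edge(A, F). Edges now: 8
Op 9: add_edge(E, B). Edges now: 9
Op 10: add_edge(D, E). Edges now: 10
Op 11: add_edge(E, C). Edges now: 11
Op 12: add_edge(D, F). Edges now: 12
Compute levels (Kahn BFS):
  sources (in-degree 0): A, D
  process A: level=0
    A->B: in-degree(B)=3, level(B)>=1
    A->C: in-degree(C)=2, level(C)>=1
    A->E: in-degree(E)=2, level(E)>=1
    A->F: in-degree(F)=1, level(F)>=1
  process D: level=0
    D->B: in-degree(B)=2, level(B)>=1
    D->E: in-degree(E)=1, level(E)>=1
    D->F: in-degree(F)=0, level(F)=1, enqueue
  process F: level=1
    F->C: in-degree(C)=1, level(C)>=2
    F->E: in-degree(E)=0, level(E)=2, enqueue
  process E: level=2
    E->B: in-degree(B)=1, level(B)>=3
    E->C: in-degree(C)=0, level(C)=3, enqueue
  process C: level=3
    C->B: in-degree(B)=0, level(B)=4, enqueue
  process B: level=4
All levels: A:0, B:4, C:3, D:0, E:2, F:1

Answer: A:0, B:4, C:3, D:0, E:2, F:1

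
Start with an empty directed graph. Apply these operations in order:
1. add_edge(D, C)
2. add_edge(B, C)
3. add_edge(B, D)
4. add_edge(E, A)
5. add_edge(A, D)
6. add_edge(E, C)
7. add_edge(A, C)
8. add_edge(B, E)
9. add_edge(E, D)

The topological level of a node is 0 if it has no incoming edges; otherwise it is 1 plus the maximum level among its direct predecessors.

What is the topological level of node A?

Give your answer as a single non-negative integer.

Answer: 2

Derivation:
Op 1: add_edge(D, C). Edges now: 1
Op 2: add_edge(B, C). Edges now: 2
Op 3: add_edge(B, D). Edges now: 3
Op 4: add_edge(E, A). Edges now: 4
Op 5: add_edge(A, D). Edges now: 5
Op 6: add_edge(E, C). Edges now: 6
Op 7: add_edge(A, C). Edges now: 7
Op 8: add_edge(B, E). Edges now: 8
Op 9: add_edge(E, D). Edges now: 9
Compute levels (Kahn BFS):
  sources (in-degree 0): B
  process B: level=0
    B->C: in-degree(C)=3, level(C)>=1
    B->D: in-degree(D)=2, level(D)>=1
    B->E: in-degree(E)=0, level(E)=1, enqueue
  process E: level=1
    E->A: in-degree(A)=0, level(A)=2, enqueue
    E->C: in-degree(C)=2, level(C)>=2
    E->D: in-degree(D)=1, level(D)>=2
  process A: level=2
    A->C: in-degree(C)=1, level(C)>=3
    A->D: in-degree(D)=0, level(D)=3, enqueue
  process D: level=3
    D->C: in-degree(C)=0, level(C)=4, enqueue
  process C: level=4
All levels: A:2, B:0, C:4, D:3, E:1
level(A) = 2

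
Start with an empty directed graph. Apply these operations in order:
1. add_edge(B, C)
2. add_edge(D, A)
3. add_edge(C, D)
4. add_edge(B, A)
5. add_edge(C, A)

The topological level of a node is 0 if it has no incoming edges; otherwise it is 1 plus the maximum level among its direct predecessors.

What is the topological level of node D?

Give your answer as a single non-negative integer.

Answer: 2

Derivation:
Op 1: add_edge(B, C). Edges now: 1
Op 2: add_edge(D, A). Edges now: 2
Op 3: add_edge(C, D). Edges now: 3
Op 4: add_edge(B, A). Edges now: 4
Op 5: add_edge(C, A). Edges now: 5
Compute levels (Kahn BFS):
  sources (in-degree 0): B
  process B: level=0
    B->A: in-degree(A)=2, level(A)>=1
    B->C: in-degree(C)=0, level(C)=1, enqueue
  process C: level=1
    C->A: in-degree(A)=1, level(A)>=2
    C->D: in-degree(D)=0, level(D)=2, enqueue
  process D: level=2
    D->A: in-degree(A)=0, level(A)=3, enqueue
  process A: level=3
All levels: A:3, B:0, C:1, D:2
level(D) = 2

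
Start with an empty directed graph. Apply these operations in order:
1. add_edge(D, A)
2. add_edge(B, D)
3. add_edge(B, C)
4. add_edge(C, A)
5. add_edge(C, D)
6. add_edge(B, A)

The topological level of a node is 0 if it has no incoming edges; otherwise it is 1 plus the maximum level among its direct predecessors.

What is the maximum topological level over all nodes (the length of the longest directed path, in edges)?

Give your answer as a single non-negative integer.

Answer: 3

Derivation:
Op 1: add_edge(D, A). Edges now: 1
Op 2: add_edge(B, D). Edges now: 2
Op 3: add_edge(B, C). Edges now: 3
Op 4: add_edge(C, A). Edges now: 4
Op 5: add_edge(C, D). Edges now: 5
Op 6: add_edge(B, A). Edges now: 6
Compute levels (Kahn BFS):
  sources (in-degree 0): B
  process B: level=0
    B->A: in-degree(A)=2, level(A)>=1
    B->C: in-degree(C)=0, level(C)=1, enqueue
    B->D: in-degree(D)=1, level(D)>=1
  process C: level=1
    C->A: in-degree(A)=1, level(A)>=2
    C->D: in-degree(D)=0, level(D)=2, enqueue
  process D: level=2
    D->A: in-degree(A)=0, level(A)=3, enqueue
  process A: level=3
All levels: A:3, B:0, C:1, D:2
max level = 3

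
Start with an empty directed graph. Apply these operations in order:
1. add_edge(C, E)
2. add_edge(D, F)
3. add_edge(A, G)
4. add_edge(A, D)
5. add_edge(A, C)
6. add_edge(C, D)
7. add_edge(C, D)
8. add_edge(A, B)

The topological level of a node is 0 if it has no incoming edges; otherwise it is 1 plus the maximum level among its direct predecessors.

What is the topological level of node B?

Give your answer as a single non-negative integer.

Op 1: add_edge(C, E). Edges now: 1
Op 2: add_edge(D, F). Edges now: 2
Op 3: add_edge(A, G). Edges now: 3
Op 4: add_edge(A, D). Edges now: 4
Op 5: add_edge(A, C). Edges now: 5
Op 6: add_edge(C, D). Edges now: 6
Op 7: add_edge(C, D) (duplicate, no change). Edges now: 6
Op 8: add_edge(A, B). Edges now: 7
Compute levels (Kahn BFS):
  sources (in-degree 0): A
  process A: level=0
    A->B: in-degree(B)=0, level(B)=1, enqueue
    A->C: in-degree(C)=0, level(C)=1, enqueue
    A->D: in-degree(D)=1, level(D)>=1
    A->G: in-degree(G)=0, level(G)=1, enqueue
  process B: level=1
  process C: level=1
    C->D: in-degree(D)=0, level(D)=2, enqueue
    C->E: in-degree(E)=0, level(E)=2, enqueue
  process G: level=1
  process D: level=2
    D->F: in-degree(F)=0, level(F)=3, enqueue
  process E: level=2
  process F: level=3
All levels: A:0, B:1, C:1, D:2, E:2, F:3, G:1
level(B) = 1

Answer: 1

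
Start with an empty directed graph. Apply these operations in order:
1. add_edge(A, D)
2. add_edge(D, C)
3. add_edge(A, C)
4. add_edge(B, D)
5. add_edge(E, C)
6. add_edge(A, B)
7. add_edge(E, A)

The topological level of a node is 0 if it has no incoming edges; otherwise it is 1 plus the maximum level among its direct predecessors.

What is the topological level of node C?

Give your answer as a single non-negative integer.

Answer: 4

Derivation:
Op 1: add_edge(A, D). Edges now: 1
Op 2: add_edge(D, C). Edges now: 2
Op 3: add_edge(A, C). Edges now: 3
Op 4: add_edge(B, D). Edges now: 4
Op 5: add_edge(E, C). Edges now: 5
Op 6: add_edge(A, B). Edges now: 6
Op 7: add_edge(E, A). Edges now: 7
Compute levels (Kahn BFS):
  sources (in-degree 0): E
  process E: level=0
    E->A: in-degree(A)=0, level(A)=1, enqueue
    E->C: in-degree(C)=2, level(C)>=1
  process A: level=1
    A->B: in-degree(B)=0, level(B)=2, enqueue
    A->C: in-degree(C)=1, level(C)>=2
    A->D: in-degree(D)=1, level(D)>=2
  process B: level=2
    B->D: in-degree(D)=0, level(D)=3, enqueue
  process D: level=3
    D->C: in-degree(C)=0, level(C)=4, enqueue
  process C: level=4
All levels: A:1, B:2, C:4, D:3, E:0
level(C) = 4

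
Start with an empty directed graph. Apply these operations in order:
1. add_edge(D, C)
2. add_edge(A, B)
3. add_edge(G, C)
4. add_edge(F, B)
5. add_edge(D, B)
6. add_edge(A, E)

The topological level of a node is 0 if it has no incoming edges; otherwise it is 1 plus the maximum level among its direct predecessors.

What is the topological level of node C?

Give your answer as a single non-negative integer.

Op 1: add_edge(D, C). Edges now: 1
Op 2: add_edge(A, B). Edges now: 2
Op 3: add_edge(G, C). Edges now: 3
Op 4: add_edge(F, B). Edges now: 4
Op 5: add_edge(D, B). Edges now: 5
Op 6: add_edge(A, E). Edges now: 6
Compute levels (Kahn BFS):
  sources (in-degree 0): A, D, F, G
  process A: level=0
    A->B: in-degree(B)=2, level(B)>=1
    A->E: in-degree(E)=0, level(E)=1, enqueue
  process D: level=0
    D->B: in-degree(B)=1, level(B)>=1
    D->C: in-degree(C)=1, level(C)>=1
  process F: level=0
    F->B: in-degree(B)=0, level(B)=1, enqueue
  process G: level=0
    G->C: in-degree(C)=0, level(C)=1, enqueue
  process E: level=1
  process B: level=1
  process C: level=1
All levels: A:0, B:1, C:1, D:0, E:1, F:0, G:0
level(C) = 1

Answer: 1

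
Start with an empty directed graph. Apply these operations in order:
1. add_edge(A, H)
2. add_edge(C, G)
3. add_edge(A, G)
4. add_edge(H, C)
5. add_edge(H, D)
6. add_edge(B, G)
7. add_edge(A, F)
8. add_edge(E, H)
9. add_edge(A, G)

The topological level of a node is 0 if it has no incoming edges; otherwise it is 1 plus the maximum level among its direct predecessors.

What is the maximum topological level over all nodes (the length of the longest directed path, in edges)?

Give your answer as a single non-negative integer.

Answer: 3

Derivation:
Op 1: add_edge(A, H). Edges now: 1
Op 2: add_edge(C, G). Edges now: 2
Op 3: add_edge(A, G). Edges now: 3
Op 4: add_edge(H, C). Edges now: 4
Op 5: add_edge(H, D). Edges now: 5
Op 6: add_edge(B, G). Edges now: 6
Op 7: add_edge(A, F). Edges now: 7
Op 8: add_edge(E, H). Edges now: 8
Op 9: add_edge(A, G) (duplicate, no change). Edges now: 8
Compute levels (Kahn BFS):
  sources (in-degree 0): A, B, E
  process A: level=0
    A->F: in-degree(F)=0, level(F)=1, enqueue
    A->G: in-degree(G)=2, level(G)>=1
    A->H: in-degree(H)=1, level(H)>=1
  process B: level=0
    B->G: in-degree(G)=1, level(G)>=1
  process E: level=0
    E->H: in-degree(H)=0, level(H)=1, enqueue
  process F: level=1
  process H: level=1
    H->C: in-degree(C)=0, level(C)=2, enqueue
    H->D: in-degree(D)=0, level(D)=2, enqueue
  process C: level=2
    C->G: in-degree(G)=0, level(G)=3, enqueue
  process D: level=2
  process G: level=3
All levels: A:0, B:0, C:2, D:2, E:0, F:1, G:3, H:1
max level = 3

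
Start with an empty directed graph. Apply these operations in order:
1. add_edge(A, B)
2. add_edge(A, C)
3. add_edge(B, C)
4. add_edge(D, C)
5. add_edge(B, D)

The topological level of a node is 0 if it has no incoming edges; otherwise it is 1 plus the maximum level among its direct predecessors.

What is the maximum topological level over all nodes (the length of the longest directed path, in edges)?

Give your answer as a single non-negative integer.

Op 1: add_edge(A, B). Edges now: 1
Op 2: add_edge(A, C). Edges now: 2
Op 3: add_edge(B, C). Edges now: 3
Op 4: add_edge(D, C). Edges now: 4
Op 5: add_edge(B, D). Edges now: 5
Compute levels (Kahn BFS):
  sources (in-degree 0): A
  process A: level=0
    A->B: in-degree(B)=0, level(B)=1, enqueue
    A->C: in-degree(C)=2, level(C)>=1
  process B: level=1
    B->C: in-degree(C)=1, level(C)>=2
    B->D: in-degree(D)=0, level(D)=2, enqueue
  process D: level=2
    D->C: in-degree(C)=0, level(C)=3, enqueue
  process C: level=3
All levels: A:0, B:1, C:3, D:2
max level = 3

Answer: 3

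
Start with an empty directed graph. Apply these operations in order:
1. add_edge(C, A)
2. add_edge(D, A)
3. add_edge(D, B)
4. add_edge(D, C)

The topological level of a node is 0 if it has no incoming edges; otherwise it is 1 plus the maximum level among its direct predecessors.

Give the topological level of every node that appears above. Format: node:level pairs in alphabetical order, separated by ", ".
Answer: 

Answer: A:2, B:1, C:1, D:0

Derivation:
Op 1: add_edge(C, A). Edges now: 1
Op 2: add_edge(D, A). Edges now: 2
Op 3: add_edge(D, B). Edges now: 3
Op 4: add_edge(D, C). Edges now: 4
Compute levels (Kahn BFS):
  sources (in-degree 0): D
  process D: level=0
    D->A: in-degree(A)=1, level(A)>=1
    D->B: in-degree(B)=0, level(B)=1, enqueue
    D->C: in-degree(C)=0, level(C)=1, enqueue
  process B: level=1
  process C: level=1
    C->A: in-degree(A)=0, level(A)=2, enqueue
  process A: level=2
All levels: A:2, B:1, C:1, D:0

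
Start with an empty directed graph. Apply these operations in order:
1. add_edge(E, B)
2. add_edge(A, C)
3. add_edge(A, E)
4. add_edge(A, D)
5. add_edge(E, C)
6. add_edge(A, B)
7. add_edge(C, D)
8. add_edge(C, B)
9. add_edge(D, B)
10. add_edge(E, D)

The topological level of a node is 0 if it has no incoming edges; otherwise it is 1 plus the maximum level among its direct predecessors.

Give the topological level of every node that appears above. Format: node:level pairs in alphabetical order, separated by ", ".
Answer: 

Answer: A:0, B:4, C:2, D:3, E:1

Derivation:
Op 1: add_edge(E, B). Edges now: 1
Op 2: add_edge(A, C). Edges now: 2
Op 3: add_edge(A, E). Edges now: 3
Op 4: add_edge(A, D). Edges now: 4
Op 5: add_edge(E, C). Edges now: 5
Op 6: add_edge(A, B). Edges now: 6
Op 7: add_edge(C, D). Edges now: 7
Op 8: add_edge(C, B). Edges now: 8
Op 9: add_edge(D, B). Edges now: 9
Op 10: add_edge(E, D). Edges now: 10
Compute levels (Kahn BFS):
  sources (in-degree 0): A
  process A: level=0
    A->B: in-degree(B)=3, level(B)>=1
    A->C: in-degree(C)=1, level(C)>=1
    A->D: in-degree(D)=2, level(D)>=1
    A->E: in-degree(E)=0, level(E)=1, enqueue
  process E: level=1
    E->B: in-degree(B)=2, level(B)>=2
    E->C: in-degree(C)=0, level(C)=2, enqueue
    E->D: in-degree(D)=1, level(D)>=2
  process C: level=2
    C->B: in-degree(B)=1, level(B)>=3
    C->D: in-degree(D)=0, level(D)=3, enqueue
  process D: level=3
    D->B: in-degree(B)=0, level(B)=4, enqueue
  process B: level=4
All levels: A:0, B:4, C:2, D:3, E:1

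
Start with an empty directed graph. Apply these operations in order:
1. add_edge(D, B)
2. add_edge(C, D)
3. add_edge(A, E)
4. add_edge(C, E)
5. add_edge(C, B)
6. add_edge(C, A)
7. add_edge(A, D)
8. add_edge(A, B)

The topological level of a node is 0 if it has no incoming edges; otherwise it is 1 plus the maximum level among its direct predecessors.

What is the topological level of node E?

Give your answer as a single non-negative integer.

Answer: 2

Derivation:
Op 1: add_edge(D, B). Edges now: 1
Op 2: add_edge(C, D). Edges now: 2
Op 3: add_edge(A, E). Edges now: 3
Op 4: add_edge(C, E). Edges now: 4
Op 5: add_edge(C, B). Edges now: 5
Op 6: add_edge(C, A). Edges now: 6
Op 7: add_edge(A, D). Edges now: 7
Op 8: add_edge(A, B). Edges now: 8
Compute levels (Kahn BFS):
  sources (in-degree 0): C
  process C: level=0
    C->A: in-degree(A)=0, level(A)=1, enqueue
    C->B: in-degree(B)=2, level(B)>=1
    C->D: in-degree(D)=1, level(D)>=1
    C->E: in-degree(E)=1, level(E)>=1
  process A: level=1
    A->B: in-degree(B)=1, level(B)>=2
    A->D: in-degree(D)=0, level(D)=2, enqueue
    A->E: in-degree(E)=0, level(E)=2, enqueue
  process D: level=2
    D->B: in-degree(B)=0, level(B)=3, enqueue
  process E: level=2
  process B: level=3
All levels: A:1, B:3, C:0, D:2, E:2
level(E) = 2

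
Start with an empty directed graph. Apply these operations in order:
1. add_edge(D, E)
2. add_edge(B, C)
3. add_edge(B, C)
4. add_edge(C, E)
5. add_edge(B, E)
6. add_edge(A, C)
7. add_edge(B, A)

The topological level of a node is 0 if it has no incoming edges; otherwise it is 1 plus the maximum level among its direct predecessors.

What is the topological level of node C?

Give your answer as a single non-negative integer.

Op 1: add_edge(D, E). Edges now: 1
Op 2: add_edge(B, C). Edges now: 2
Op 3: add_edge(B, C) (duplicate, no change). Edges now: 2
Op 4: add_edge(C, E). Edges now: 3
Op 5: add_edge(B, E). Edges now: 4
Op 6: add_edge(A, C). Edges now: 5
Op 7: add_edge(B, A). Edges now: 6
Compute levels (Kahn BFS):
  sources (in-degree 0): B, D
  process B: level=0
    B->A: in-degree(A)=0, level(A)=1, enqueue
    B->C: in-degree(C)=1, level(C)>=1
    B->E: in-degree(E)=2, level(E)>=1
  process D: level=0
    D->E: in-degree(E)=1, level(E)>=1
  process A: level=1
    A->C: in-degree(C)=0, level(C)=2, enqueue
  process C: level=2
    C->E: in-degree(E)=0, level(E)=3, enqueue
  process E: level=3
All levels: A:1, B:0, C:2, D:0, E:3
level(C) = 2

Answer: 2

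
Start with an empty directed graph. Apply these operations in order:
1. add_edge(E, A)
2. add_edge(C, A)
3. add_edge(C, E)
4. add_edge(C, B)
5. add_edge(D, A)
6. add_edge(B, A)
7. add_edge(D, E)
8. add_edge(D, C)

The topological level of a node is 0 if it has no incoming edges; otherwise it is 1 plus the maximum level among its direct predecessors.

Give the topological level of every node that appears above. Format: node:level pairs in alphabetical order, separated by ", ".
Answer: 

Answer: A:3, B:2, C:1, D:0, E:2

Derivation:
Op 1: add_edge(E, A). Edges now: 1
Op 2: add_edge(C, A). Edges now: 2
Op 3: add_edge(C, E). Edges now: 3
Op 4: add_edge(C, B). Edges now: 4
Op 5: add_edge(D, A). Edges now: 5
Op 6: add_edge(B, A). Edges now: 6
Op 7: add_edge(D, E). Edges now: 7
Op 8: add_edge(D, C). Edges now: 8
Compute levels (Kahn BFS):
  sources (in-degree 0): D
  process D: level=0
    D->A: in-degree(A)=3, level(A)>=1
    D->C: in-degree(C)=0, level(C)=1, enqueue
    D->E: in-degree(E)=1, level(E)>=1
  process C: level=1
    C->A: in-degree(A)=2, level(A)>=2
    C->B: in-degree(B)=0, level(B)=2, enqueue
    C->E: in-degree(E)=0, level(E)=2, enqueue
  process B: level=2
    B->A: in-degree(A)=1, level(A)>=3
  process E: level=2
    E->A: in-degree(A)=0, level(A)=3, enqueue
  process A: level=3
All levels: A:3, B:2, C:1, D:0, E:2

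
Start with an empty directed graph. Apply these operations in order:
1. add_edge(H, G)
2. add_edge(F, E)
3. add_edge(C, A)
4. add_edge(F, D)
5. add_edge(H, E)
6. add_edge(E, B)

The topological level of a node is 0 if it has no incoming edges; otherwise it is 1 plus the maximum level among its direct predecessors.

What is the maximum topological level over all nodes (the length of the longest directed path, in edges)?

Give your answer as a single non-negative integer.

Answer: 2

Derivation:
Op 1: add_edge(H, G). Edges now: 1
Op 2: add_edge(F, E). Edges now: 2
Op 3: add_edge(C, A). Edges now: 3
Op 4: add_edge(F, D). Edges now: 4
Op 5: add_edge(H, E). Edges now: 5
Op 6: add_edge(E, B). Edges now: 6
Compute levels (Kahn BFS):
  sources (in-degree 0): C, F, H
  process C: level=0
    C->A: in-degree(A)=0, level(A)=1, enqueue
  process F: level=0
    F->D: in-degree(D)=0, level(D)=1, enqueue
    F->E: in-degree(E)=1, level(E)>=1
  process H: level=0
    H->E: in-degree(E)=0, level(E)=1, enqueue
    H->G: in-degree(G)=0, level(G)=1, enqueue
  process A: level=1
  process D: level=1
  process E: level=1
    E->B: in-degree(B)=0, level(B)=2, enqueue
  process G: level=1
  process B: level=2
All levels: A:1, B:2, C:0, D:1, E:1, F:0, G:1, H:0
max level = 2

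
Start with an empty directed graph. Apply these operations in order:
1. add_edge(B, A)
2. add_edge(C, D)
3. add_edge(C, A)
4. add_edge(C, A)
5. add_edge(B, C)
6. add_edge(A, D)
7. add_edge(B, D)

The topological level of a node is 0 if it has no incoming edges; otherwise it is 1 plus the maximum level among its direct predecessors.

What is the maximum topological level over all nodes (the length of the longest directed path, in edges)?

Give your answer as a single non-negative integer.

Answer: 3

Derivation:
Op 1: add_edge(B, A). Edges now: 1
Op 2: add_edge(C, D). Edges now: 2
Op 3: add_edge(C, A). Edges now: 3
Op 4: add_edge(C, A) (duplicate, no change). Edges now: 3
Op 5: add_edge(B, C). Edges now: 4
Op 6: add_edge(A, D). Edges now: 5
Op 7: add_edge(B, D). Edges now: 6
Compute levels (Kahn BFS):
  sources (in-degree 0): B
  process B: level=0
    B->A: in-degree(A)=1, level(A)>=1
    B->C: in-degree(C)=0, level(C)=1, enqueue
    B->D: in-degree(D)=2, level(D)>=1
  process C: level=1
    C->A: in-degree(A)=0, level(A)=2, enqueue
    C->D: in-degree(D)=1, level(D)>=2
  process A: level=2
    A->D: in-degree(D)=0, level(D)=3, enqueue
  process D: level=3
All levels: A:2, B:0, C:1, D:3
max level = 3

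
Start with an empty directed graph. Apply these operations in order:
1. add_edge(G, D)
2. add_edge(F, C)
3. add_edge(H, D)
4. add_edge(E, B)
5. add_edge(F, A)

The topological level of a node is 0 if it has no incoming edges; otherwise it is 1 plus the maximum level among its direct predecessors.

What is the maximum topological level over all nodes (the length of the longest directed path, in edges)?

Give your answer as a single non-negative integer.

Answer: 1

Derivation:
Op 1: add_edge(G, D). Edges now: 1
Op 2: add_edge(F, C). Edges now: 2
Op 3: add_edge(H, D). Edges now: 3
Op 4: add_edge(E, B). Edges now: 4
Op 5: add_edge(F, A). Edges now: 5
Compute levels (Kahn BFS):
  sources (in-degree 0): E, F, G, H
  process E: level=0
    E->B: in-degree(B)=0, level(B)=1, enqueue
  process F: level=0
    F->A: in-degree(A)=0, level(A)=1, enqueue
    F->C: in-degree(C)=0, level(C)=1, enqueue
  process G: level=0
    G->D: in-degree(D)=1, level(D)>=1
  process H: level=0
    H->D: in-degree(D)=0, level(D)=1, enqueue
  process B: level=1
  process A: level=1
  process C: level=1
  process D: level=1
All levels: A:1, B:1, C:1, D:1, E:0, F:0, G:0, H:0
max level = 1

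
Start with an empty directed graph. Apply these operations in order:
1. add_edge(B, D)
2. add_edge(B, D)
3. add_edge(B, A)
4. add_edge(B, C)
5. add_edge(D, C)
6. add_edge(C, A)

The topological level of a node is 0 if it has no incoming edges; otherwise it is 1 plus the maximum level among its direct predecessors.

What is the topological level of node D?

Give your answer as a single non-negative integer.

Answer: 1

Derivation:
Op 1: add_edge(B, D). Edges now: 1
Op 2: add_edge(B, D) (duplicate, no change). Edges now: 1
Op 3: add_edge(B, A). Edges now: 2
Op 4: add_edge(B, C). Edges now: 3
Op 5: add_edge(D, C). Edges now: 4
Op 6: add_edge(C, A). Edges now: 5
Compute levels (Kahn BFS):
  sources (in-degree 0): B
  process B: level=0
    B->A: in-degree(A)=1, level(A)>=1
    B->C: in-degree(C)=1, level(C)>=1
    B->D: in-degree(D)=0, level(D)=1, enqueue
  process D: level=1
    D->C: in-degree(C)=0, level(C)=2, enqueue
  process C: level=2
    C->A: in-degree(A)=0, level(A)=3, enqueue
  process A: level=3
All levels: A:3, B:0, C:2, D:1
level(D) = 1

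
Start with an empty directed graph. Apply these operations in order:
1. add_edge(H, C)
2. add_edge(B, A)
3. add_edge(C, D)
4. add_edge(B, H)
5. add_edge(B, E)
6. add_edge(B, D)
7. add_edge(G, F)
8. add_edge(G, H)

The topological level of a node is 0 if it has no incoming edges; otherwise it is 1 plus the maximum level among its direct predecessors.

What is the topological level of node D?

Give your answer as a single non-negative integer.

Answer: 3

Derivation:
Op 1: add_edge(H, C). Edges now: 1
Op 2: add_edge(B, A). Edges now: 2
Op 3: add_edge(C, D). Edges now: 3
Op 4: add_edge(B, H). Edges now: 4
Op 5: add_edge(B, E). Edges now: 5
Op 6: add_edge(B, D). Edges now: 6
Op 7: add_edge(G, F). Edges now: 7
Op 8: add_edge(G, H). Edges now: 8
Compute levels (Kahn BFS):
  sources (in-degree 0): B, G
  process B: level=0
    B->A: in-degree(A)=0, level(A)=1, enqueue
    B->D: in-degree(D)=1, level(D)>=1
    B->E: in-degree(E)=0, level(E)=1, enqueue
    B->H: in-degree(H)=1, level(H)>=1
  process G: level=0
    G->F: in-degree(F)=0, level(F)=1, enqueue
    G->H: in-degree(H)=0, level(H)=1, enqueue
  process A: level=1
  process E: level=1
  process F: level=1
  process H: level=1
    H->C: in-degree(C)=0, level(C)=2, enqueue
  process C: level=2
    C->D: in-degree(D)=0, level(D)=3, enqueue
  process D: level=3
All levels: A:1, B:0, C:2, D:3, E:1, F:1, G:0, H:1
level(D) = 3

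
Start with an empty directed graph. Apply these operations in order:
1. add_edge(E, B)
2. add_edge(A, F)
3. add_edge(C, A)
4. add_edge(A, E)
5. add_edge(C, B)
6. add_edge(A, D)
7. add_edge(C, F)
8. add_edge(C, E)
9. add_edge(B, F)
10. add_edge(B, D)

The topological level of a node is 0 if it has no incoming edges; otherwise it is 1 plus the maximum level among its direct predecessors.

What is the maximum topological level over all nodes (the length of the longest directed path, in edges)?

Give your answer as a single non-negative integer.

Answer: 4

Derivation:
Op 1: add_edge(E, B). Edges now: 1
Op 2: add_edge(A, F). Edges now: 2
Op 3: add_edge(C, A). Edges now: 3
Op 4: add_edge(A, E). Edges now: 4
Op 5: add_edge(C, B). Edges now: 5
Op 6: add_edge(A, D). Edges now: 6
Op 7: add_edge(C, F). Edges now: 7
Op 8: add_edge(C, E). Edges now: 8
Op 9: add_edge(B, F). Edges now: 9
Op 10: add_edge(B, D). Edges now: 10
Compute levels (Kahn BFS):
  sources (in-degree 0): C
  process C: level=0
    C->A: in-degree(A)=0, level(A)=1, enqueue
    C->B: in-degree(B)=1, level(B)>=1
    C->E: in-degree(E)=1, level(E)>=1
    C->F: in-degree(F)=2, level(F)>=1
  process A: level=1
    A->D: in-degree(D)=1, level(D)>=2
    A->E: in-degree(E)=0, level(E)=2, enqueue
    A->F: in-degree(F)=1, level(F)>=2
  process E: level=2
    E->B: in-degree(B)=0, level(B)=3, enqueue
  process B: level=3
    B->D: in-degree(D)=0, level(D)=4, enqueue
    B->F: in-degree(F)=0, level(F)=4, enqueue
  process D: level=4
  process F: level=4
All levels: A:1, B:3, C:0, D:4, E:2, F:4
max level = 4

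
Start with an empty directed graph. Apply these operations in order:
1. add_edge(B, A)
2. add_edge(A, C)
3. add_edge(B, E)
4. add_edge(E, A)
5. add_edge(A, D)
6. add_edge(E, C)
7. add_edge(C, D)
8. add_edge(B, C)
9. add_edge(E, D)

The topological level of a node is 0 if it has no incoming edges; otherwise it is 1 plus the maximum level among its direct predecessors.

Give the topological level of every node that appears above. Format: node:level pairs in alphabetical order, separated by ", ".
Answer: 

Op 1: add_edge(B, A). Edges now: 1
Op 2: add_edge(A, C). Edges now: 2
Op 3: add_edge(B, E). Edges now: 3
Op 4: add_edge(E, A). Edges now: 4
Op 5: add_edge(A, D). Edges now: 5
Op 6: add_edge(E, C). Edges now: 6
Op 7: add_edge(C, D). Edges now: 7
Op 8: add_edge(B, C). Edges now: 8
Op 9: add_edge(E, D). Edges now: 9
Compute levels (Kahn BFS):
  sources (in-degree 0): B
  process B: level=0
    B->A: in-degree(A)=1, level(A)>=1
    B->C: in-degree(C)=2, level(C)>=1
    B->E: in-degree(E)=0, level(E)=1, enqueue
  process E: level=1
    E->A: in-degree(A)=0, level(A)=2, enqueue
    E->C: in-degree(C)=1, level(C)>=2
    E->D: in-degree(D)=2, level(D)>=2
  process A: level=2
    A->C: in-degree(C)=0, level(C)=3, enqueue
    A->D: in-degree(D)=1, level(D)>=3
  process C: level=3
    C->D: in-degree(D)=0, level(D)=4, enqueue
  process D: level=4
All levels: A:2, B:0, C:3, D:4, E:1

Answer: A:2, B:0, C:3, D:4, E:1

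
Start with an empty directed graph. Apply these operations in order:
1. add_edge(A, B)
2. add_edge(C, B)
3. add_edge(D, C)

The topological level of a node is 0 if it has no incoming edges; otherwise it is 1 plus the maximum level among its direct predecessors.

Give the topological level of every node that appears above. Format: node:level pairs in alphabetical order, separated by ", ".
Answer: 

Answer: A:0, B:2, C:1, D:0

Derivation:
Op 1: add_edge(A, B). Edges now: 1
Op 2: add_edge(C, B). Edges now: 2
Op 3: add_edge(D, C). Edges now: 3
Compute levels (Kahn BFS):
  sources (in-degree 0): A, D
  process A: level=0
    A->B: in-degree(B)=1, level(B)>=1
  process D: level=0
    D->C: in-degree(C)=0, level(C)=1, enqueue
  process C: level=1
    C->B: in-degree(B)=0, level(B)=2, enqueue
  process B: level=2
All levels: A:0, B:2, C:1, D:0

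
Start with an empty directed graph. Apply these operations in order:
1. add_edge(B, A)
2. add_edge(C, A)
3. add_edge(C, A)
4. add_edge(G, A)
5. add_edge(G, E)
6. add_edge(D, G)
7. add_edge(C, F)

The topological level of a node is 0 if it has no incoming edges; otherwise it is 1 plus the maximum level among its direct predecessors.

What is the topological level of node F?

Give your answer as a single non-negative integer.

Op 1: add_edge(B, A). Edges now: 1
Op 2: add_edge(C, A). Edges now: 2
Op 3: add_edge(C, A) (duplicate, no change). Edges now: 2
Op 4: add_edge(G, A). Edges now: 3
Op 5: add_edge(G, E). Edges now: 4
Op 6: add_edge(D, G). Edges now: 5
Op 7: add_edge(C, F). Edges now: 6
Compute levels (Kahn BFS):
  sources (in-degree 0): B, C, D
  process B: level=0
    B->A: in-degree(A)=2, level(A)>=1
  process C: level=0
    C->A: in-degree(A)=1, level(A)>=1
    C->F: in-degree(F)=0, level(F)=1, enqueue
  process D: level=0
    D->G: in-degree(G)=0, level(G)=1, enqueue
  process F: level=1
  process G: level=1
    G->A: in-degree(A)=0, level(A)=2, enqueue
    G->E: in-degree(E)=0, level(E)=2, enqueue
  process A: level=2
  process E: level=2
All levels: A:2, B:0, C:0, D:0, E:2, F:1, G:1
level(F) = 1

Answer: 1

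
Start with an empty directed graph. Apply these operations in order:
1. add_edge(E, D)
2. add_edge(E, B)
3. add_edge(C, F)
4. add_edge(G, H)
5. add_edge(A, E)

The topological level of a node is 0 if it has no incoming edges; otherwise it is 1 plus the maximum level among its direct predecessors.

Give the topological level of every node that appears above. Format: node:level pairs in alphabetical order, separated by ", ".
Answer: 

Op 1: add_edge(E, D). Edges now: 1
Op 2: add_edge(E, B). Edges now: 2
Op 3: add_edge(C, F). Edges now: 3
Op 4: add_edge(G, H). Edges now: 4
Op 5: add_edge(A, E). Edges now: 5
Compute levels (Kahn BFS):
  sources (in-degree 0): A, C, G
  process A: level=0
    A->E: in-degree(E)=0, level(E)=1, enqueue
  process C: level=0
    C->F: in-degree(F)=0, level(F)=1, enqueue
  process G: level=0
    G->H: in-degree(H)=0, level(H)=1, enqueue
  process E: level=1
    E->B: in-degree(B)=0, level(B)=2, enqueue
    E->D: in-degree(D)=0, level(D)=2, enqueue
  process F: level=1
  process H: level=1
  process B: level=2
  process D: level=2
All levels: A:0, B:2, C:0, D:2, E:1, F:1, G:0, H:1

Answer: A:0, B:2, C:0, D:2, E:1, F:1, G:0, H:1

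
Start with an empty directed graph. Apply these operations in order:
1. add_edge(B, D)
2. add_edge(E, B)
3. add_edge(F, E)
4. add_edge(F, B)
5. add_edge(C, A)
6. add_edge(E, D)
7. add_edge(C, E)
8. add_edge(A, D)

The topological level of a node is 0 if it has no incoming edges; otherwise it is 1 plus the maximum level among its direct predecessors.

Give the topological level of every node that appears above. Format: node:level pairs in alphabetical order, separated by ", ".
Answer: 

Answer: A:1, B:2, C:0, D:3, E:1, F:0

Derivation:
Op 1: add_edge(B, D). Edges now: 1
Op 2: add_edge(E, B). Edges now: 2
Op 3: add_edge(F, E). Edges now: 3
Op 4: add_edge(F, B). Edges now: 4
Op 5: add_edge(C, A). Edges now: 5
Op 6: add_edge(E, D). Edges now: 6
Op 7: add_edge(C, E). Edges now: 7
Op 8: add_edge(A, D). Edges now: 8
Compute levels (Kahn BFS):
  sources (in-degree 0): C, F
  process C: level=0
    C->A: in-degree(A)=0, level(A)=1, enqueue
    C->E: in-degree(E)=1, level(E)>=1
  process F: level=0
    F->B: in-degree(B)=1, level(B)>=1
    F->E: in-degree(E)=0, level(E)=1, enqueue
  process A: level=1
    A->D: in-degree(D)=2, level(D)>=2
  process E: level=1
    E->B: in-degree(B)=0, level(B)=2, enqueue
    E->D: in-degree(D)=1, level(D)>=2
  process B: level=2
    B->D: in-degree(D)=0, level(D)=3, enqueue
  process D: level=3
All levels: A:1, B:2, C:0, D:3, E:1, F:0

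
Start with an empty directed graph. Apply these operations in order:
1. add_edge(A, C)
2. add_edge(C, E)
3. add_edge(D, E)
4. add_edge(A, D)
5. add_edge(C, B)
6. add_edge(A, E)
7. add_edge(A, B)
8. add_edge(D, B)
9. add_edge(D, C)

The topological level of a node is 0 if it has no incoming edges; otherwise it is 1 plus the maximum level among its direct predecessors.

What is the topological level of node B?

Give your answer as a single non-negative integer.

Answer: 3

Derivation:
Op 1: add_edge(A, C). Edges now: 1
Op 2: add_edge(C, E). Edges now: 2
Op 3: add_edge(D, E). Edges now: 3
Op 4: add_edge(A, D). Edges now: 4
Op 5: add_edge(C, B). Edges now: 5
Op 6: add_edge(A, E). Edges now: 6
Op 7: add_edge(A, B). Edges now: 7
Op 8: add_edge(D, B). Edges now: 8
Op 9: add_edge(D, C). Edges now: 9
Compute levels (Kahn BFS):
  sources (in-degree 0): A
  process A: level=0
    A->B: in-degree(B)=2, level(B)>=1
    A->C: in-degree(C)=1, level(C)>=1
    A->D: in-degree(D)=0, level(D)=1, enqueue
    A->E: in-degree(E)=2, level(E)>=1
  process D: level=1
    D->B: in-degree(B)=1, level(B)>=2
    D->C: in-degree(C)=0, level(C)=2, enqueue
    D->E: in-degree(E)=1, level(E)>=2
  process C: level=2
    C->B: in-degree(B)=0, level(B)=3, enqueue
    C->E: in-degree(E)=0, level(E)=3, enqueue
  process B: level=3
  process E: level=3
All levels: A:0, B:3, C:2, D:1, E:3
level(B) = 3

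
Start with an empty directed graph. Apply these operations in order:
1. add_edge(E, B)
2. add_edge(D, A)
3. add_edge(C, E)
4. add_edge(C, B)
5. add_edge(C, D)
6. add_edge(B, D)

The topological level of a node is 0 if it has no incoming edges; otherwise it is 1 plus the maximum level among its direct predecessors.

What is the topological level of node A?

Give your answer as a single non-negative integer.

Answer: 4

Derivation:
Op 1: add_edge(E, B). Edges now: 1
Op 2: add_edge(D, A). Edges now: 2
Op 3: add_edge(C, E). Edges now: 3
Op 4: add_edge(C, B). Edges now: 4
Op 5: add_edge(C, D). Edges now: 5
Op 6: add_edge(B, D). Edges now: 6
Compute levels (Kahn BFS):
  sources (in-degree 0): C
  process C: level=0
    C->B: in-degree(B)=1, level(B)>=1
    C->D: in-degree(D)=1, level(D)>=1
    C->E: in-degree(E)=0, level(E)=1, enqueue
  process E: level=1
    E->B: in-degree(B)=0, level(B)=2, enqueue
  process B: level=2
    B->D: in-degree(D)=0, level(D)=3, enqueue
  process D: level=3
    D->A: in-degree(A)=0, level(A)=4, enqueue
  process A: level=4
All levels: A:4, B:2, C:0, D:3, E:1
level(A) = 4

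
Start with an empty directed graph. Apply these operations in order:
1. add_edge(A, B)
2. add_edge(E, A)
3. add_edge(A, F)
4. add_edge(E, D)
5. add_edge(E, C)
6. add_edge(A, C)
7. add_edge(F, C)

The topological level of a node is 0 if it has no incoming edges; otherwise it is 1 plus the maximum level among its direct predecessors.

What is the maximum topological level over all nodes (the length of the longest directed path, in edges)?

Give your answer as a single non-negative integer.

Answer: 3

Derivation:
Op 1: add_edge(A, B). Edges now: 1
Op 2: add_edge(E, A). Edges now: 2
Op 3: add_edge(A, F). Edges now: 3
Op 4: add_edge(E, D). Edges now: 4
Op 5: add_edge(E, C). Edges now: 5
Op 6: add_edge(A, C). Edges now: 6
Op 7: add_edge(F, C). Edges now: 7
Compute levels (Kahn BFS):
  sources (in-degree 0): E
  process E: level=0
    E->A: in-degree(A)=0, level(A)=1, enqueue
    E->C: in-degree(C)=2, level(C)>=1
    E->D: in-degree(D)=0, level(D)=1, enqueue
  process A: level=1
    A->B: in-degree(B)=0, level(B)=2, enqueue
    A->C: in-degree(C)=1, level(C)>=2
    A->F: in-degree(F)=0, level(F)=2, enqueue
  process D: level=1
  process B: level=2
  process F: level=2
    F->C: in-degree(C)=0, level(C)=3, enqueue
  process C: level=3
All levels: A:1, B:2, C:3, D:1, E:0, F:2
max level = 3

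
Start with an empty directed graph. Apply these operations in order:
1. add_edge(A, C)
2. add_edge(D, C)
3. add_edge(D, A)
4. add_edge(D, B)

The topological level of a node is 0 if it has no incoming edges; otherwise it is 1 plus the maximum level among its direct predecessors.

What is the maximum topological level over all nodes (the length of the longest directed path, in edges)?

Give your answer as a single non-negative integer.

Op 1: add_edge(A, C). Edges now: 1
Op 2: add_edge(D, C). Edges now: 2
Op 3: add_edge(D, A). Edges now: 3
Op 4: add_edge(D, B). Edges now: 4
Compute levels (Kahn BFS):
  sources (in-degree 0): D
  process D: level=0
    D->A: in-degree(A)=0, level(A)=1, enqueue
    D->B: in-degree(B)=0, level(B)=1, enqueue
    D->C: in-degree(C)=1, level(C)>=1
  process A: level=1
    A->C: in-degree(C)=0, level(C)=2, enqueue
  process B: level=1
  process C: level=2
All levels: A:1, B:1, C:2, D:0
max level = 2

Answer: 2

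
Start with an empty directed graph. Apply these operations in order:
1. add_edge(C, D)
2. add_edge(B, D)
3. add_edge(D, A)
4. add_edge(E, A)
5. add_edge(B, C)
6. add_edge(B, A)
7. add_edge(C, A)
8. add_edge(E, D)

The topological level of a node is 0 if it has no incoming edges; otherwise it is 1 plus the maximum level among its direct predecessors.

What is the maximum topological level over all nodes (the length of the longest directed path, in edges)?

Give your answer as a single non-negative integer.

Op 1: add_edge(C, D). Edges now: 1
Op 2: add_edge(B, D). Edges now: 2
Op 3: add_edge(D, A). Edges now: 3
Op 4: add_edge(E, A). Edges now: 4
Op 5: add_edge(B, C). Edges now: 5
Op 6: add_edge(B, A). Edges now: 6
Op 7: add_edge(C, A). Edges now: 7
Op 8: add_edge(E, D). Edges now: 8
Compute levels (Kahn BFS):
  sources (in-degree 0): B, E
  process B: level=0
    B->A: in-degree(A)=3, level(A)>=1
    B->C: in-degree(C)=0, level(C)=1, enqueue
    B->D: in-degree(D)=2, level(D)>=1
  process E: level=0
    E->A: in-degree(A)=2, level(A)>=1
    E->D: in-degree(D)=1, level(D)>=1
  process C: level=1
    C->A: in-degree(A)=1, level(A)>=2
    C->D: in-degree(D)=0, level(D)=2, enqueue
  process D: level=2
    D->A: in-degree(A)=0, level(A)=3, enqueue
  process A: level=3
All levels: A:3, B:0, C:1, D:2, E:0
max level = 3

Answer: 3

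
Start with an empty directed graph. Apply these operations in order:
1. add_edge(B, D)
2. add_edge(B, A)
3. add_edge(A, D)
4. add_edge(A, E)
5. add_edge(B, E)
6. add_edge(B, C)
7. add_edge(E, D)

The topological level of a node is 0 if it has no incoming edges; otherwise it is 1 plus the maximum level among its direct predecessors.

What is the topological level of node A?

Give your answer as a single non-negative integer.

Op 1: add_edge(B, D). Edges now: 1
Op 2: add_edge(B, A). Edges now: 2
Op 3: add_edge(A, D). Edges now: 3
Op 4: add_edge(A, E). Edges now: 4
Op 5: add_edge(B, E). Edges now: 5
Op 6: add_edge(B, C). Edges now: 6
Op 7: add_edge(E, D). Edges now: 7
Compute levels (Kahn BFS):
  sources (in-degree 0): B
  process B: level=0
    B->A: in-degree(A)=0, level(A)=1, enqueue
    B->C: in-degree(C)=0, level(C)=1, enqueue
    B->D: in-degree(D)=2, level(D)>=1
    B->E: in-degree(E)=1, level(E)>=1
  process A: level=1
    A->D: in-degree(D)=1, level(D)>=2
    A->E: in-degree(E)=0, level(E)=2, enqueue
  process C: level=1
  process E: level=2
    E->D: in-degree(D)=0, level(D)=3, enqueue
  process D: level=3
All levels: A:1, B:0, C:1, D:3, E:2
level(A) = 1

Answer: 1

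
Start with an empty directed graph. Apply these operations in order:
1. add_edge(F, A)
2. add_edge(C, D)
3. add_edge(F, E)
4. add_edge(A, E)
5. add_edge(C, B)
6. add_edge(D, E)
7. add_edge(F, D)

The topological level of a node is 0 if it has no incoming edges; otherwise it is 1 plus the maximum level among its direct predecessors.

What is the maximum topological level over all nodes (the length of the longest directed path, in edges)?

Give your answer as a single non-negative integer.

Op 1: add_edge(F, A). Edges now: 1
Op 2: add_edge(C, D). Edges now: 2
Op 3: add_edge(F, E). Edges now: 3
Op 4: add_edge(A, E). Edges now: 4
Op 5: add_edge(C, B). Edges now: 5
Op 6: add_edge(D, E). Edges now: 6
Op 7: add_edge(F, D). Edges now: 7
Compute levels (Kahn BFS):
  sources (in-degree 0): C, F
  process C: level=0
    C->B: in-degree(B)=0, level(B)=1, enqueue
    C->D: in-degree(D)=1, level(D)>=1
  process F: level=0
    F->A: in-degree(A)=0, level(A)=1, enqueue
    F->D: in-degree(D)=0, level(D)=1, enqueue
    F->E: in-degree(E)=2, level(E)>=1
  process B: level=1
  process A: level=1
    A->E: in-degree(E)=1, level(E)>=2
  process D: level=1
    D->E: in-degree(E)=0, level(E)=2, enqueue
  process E: level=2
All levels: A:1, B:1, C:0, D:1, E:2, F:0
max level = 2

Answer: 2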